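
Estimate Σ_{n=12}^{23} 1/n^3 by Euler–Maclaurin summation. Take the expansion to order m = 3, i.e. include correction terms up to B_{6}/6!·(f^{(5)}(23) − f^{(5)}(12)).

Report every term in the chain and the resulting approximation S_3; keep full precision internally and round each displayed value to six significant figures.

S_3 ≈ 0.00286863

Integral: ∫_12^23 1/x^3 dx = 0.00252704.
Boundary: ½(f(12) + f(23)) = ½(0.000578704 + 8.21895e-05) = 0.000330447.
So far: 0.00285749.
Correction k=1: B_{2}/2! · (f^{(1)}(23) − f^{(1)}(12)) = 1/12 · (-1.07204e-05 − (-0.000144676)) = 1.11630e-05.
Partial sum through k=1: 0.00286865.
Correction k=2: B_{4}/4! · (f^{(3)}(23) − f^{(3)}(12)) = −1/720 · (-4.05307e-07 − (-2.00939e-05)) = -2.73452e-08.
Partial sum through k=2: 0.00286862.
Correction k=3: B_{6}/6! · (f^{(5)}(23) − f^{(5)}(12)) = 1/30240 · (-3.21794e-08 − (-5.86071e-06)) = 1.92743e-10.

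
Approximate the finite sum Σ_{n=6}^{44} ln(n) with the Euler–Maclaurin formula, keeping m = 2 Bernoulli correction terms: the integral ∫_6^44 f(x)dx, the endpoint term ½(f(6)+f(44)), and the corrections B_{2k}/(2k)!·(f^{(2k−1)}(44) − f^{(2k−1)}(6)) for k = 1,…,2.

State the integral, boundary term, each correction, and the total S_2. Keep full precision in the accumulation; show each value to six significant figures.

S_2 ≈ 120.530

The integral term ∫_6^44 ln(x) dx = 117.754.
Endpoint term: (f(6) + f(44))/2 = (1.79176 + 3.78419)/2 = 2.78797.
Running total after boundary: 120.542.
Correction k=1: B_{2}/2! · (f^{(1)}(44) − f^{(1)}(6)) = 1/12 · (0.0227273 − 0.166667) = -0.0119949.
After k=1: 120.530.
Correction k=2: B_{4}/4! · (f^{(3)}(44) − f^{(3)}(6)) = −1/720 · (2.34786e-05 − 0.00925926) = 1.28275e-05.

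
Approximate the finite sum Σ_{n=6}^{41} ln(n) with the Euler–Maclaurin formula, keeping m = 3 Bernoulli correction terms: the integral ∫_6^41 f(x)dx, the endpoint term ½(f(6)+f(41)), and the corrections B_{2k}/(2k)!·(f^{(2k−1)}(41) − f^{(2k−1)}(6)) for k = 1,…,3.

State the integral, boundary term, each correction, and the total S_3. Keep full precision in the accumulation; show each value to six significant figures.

S_3 ≈ 109.247

The integral term ∫_6^41 ln(x) dx = 106.506.
Boundary: ½(f(6) + f(41)) = ½(1.79176 + 3.71357) = 2.75267.
Integral + boundary = 109.259.
Order-1 term: 1/12 · (0.0243902 − 0.166667) = -0.0118564.
Running total after k=1: 109.247.
Order-2 term: −1/720 · (2.90187e-05 − 0.00925926) = 1.28198e-05.
Running total after k=2: 109.247.
Order-3 term: 1/30240 · (2.07153e-07 − 0.00308642) = -1.02057e-07.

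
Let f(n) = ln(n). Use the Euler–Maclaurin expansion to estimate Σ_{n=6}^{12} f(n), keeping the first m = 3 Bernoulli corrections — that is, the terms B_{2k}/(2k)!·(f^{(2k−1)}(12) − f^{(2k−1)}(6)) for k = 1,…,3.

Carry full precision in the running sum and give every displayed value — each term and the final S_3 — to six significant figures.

Integral: ∫_6^12 ln(x) dx = 13.0683.
Endpoint term: (f(6) + f(12))/2 = (1.79176 + 2.48491)/2 = 2.13833.
Integral + boundary = 15.2067.
k=1: B_{2}/(2)! × [f^{(1)}(12) − f^{(1)}(6)] = 1/12 × (0.0833333 − 0.166667) = -0.00694444.
Running total after k=1: 15.1997.
k=2: B_{4}/(4)! × [f^{(3)}(12) − f^{(3)}(6)] = −1/720 × (0.00115741 − 0.00925926) = 1.12526e-05.
Running total after k=2: 15.1997.
k=3: B_{6}/(6)! × [f^{(5)}(12) − f^{(5)}(6)] = 1/30240 × (9.64506e-05 − 0.00308642) = -9.88746e-08.

S_3 ≈ 15.1997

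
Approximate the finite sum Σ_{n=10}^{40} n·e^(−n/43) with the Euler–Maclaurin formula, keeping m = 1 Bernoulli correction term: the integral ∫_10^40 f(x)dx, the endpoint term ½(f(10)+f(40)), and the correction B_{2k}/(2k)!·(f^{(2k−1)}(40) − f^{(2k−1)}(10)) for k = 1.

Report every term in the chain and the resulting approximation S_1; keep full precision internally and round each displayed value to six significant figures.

S_1 ≈ 410.084

The integral term ∫_10^40 x·e^(−x/43) dx = 398.281.
Boundary: ½(f(10) + f(40)) = ½(7.92504 + 15.7785) = 11.8518.
So far: 410.133.
Correction k=1: B_{2}/2! · (f^{(1)}(40) − f^{(1)}(10)) = 1/12 · (0.0275206 − 0.608200) = -0.0483900.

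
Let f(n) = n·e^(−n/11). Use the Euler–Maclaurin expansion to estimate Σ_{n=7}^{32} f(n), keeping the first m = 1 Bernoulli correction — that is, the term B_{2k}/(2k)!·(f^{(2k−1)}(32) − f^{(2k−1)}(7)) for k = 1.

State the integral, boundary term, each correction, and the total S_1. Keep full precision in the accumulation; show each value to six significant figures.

S_1 ≈ 81.6937

∫_7^32 x·e^(−x/11) dx evaluates to 78.9938.
Boundary: ½(f(7) + f(32)) = ½(3.70449 + 1.74481) = 2.72465.
Running total after boundary: 81.7184.
Correction k=1: B_{2}/2! · (f^{(1)}(32) − f^{(1)}(7)) = 1/12 · (-0.104094 − 0.192441) = -0.0247112.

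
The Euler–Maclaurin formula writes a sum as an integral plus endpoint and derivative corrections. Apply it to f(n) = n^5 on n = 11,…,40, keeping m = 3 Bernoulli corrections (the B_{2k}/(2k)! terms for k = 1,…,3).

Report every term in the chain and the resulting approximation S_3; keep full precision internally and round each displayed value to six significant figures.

S_3 ≈ 7.34712e+08

Integral: ∫_11^40 x^5 dx = 6.82371e+08.
Boundary: ½(f(11) + f(40)) = ½(161051 + 1.02400e+08) = 5.12805e+07.
So far: 7.33652e+08.
k=1: B_{2}/(2)! × [f^{(1)}(40) − f^{(1)}(11)] = 1/12 × (1.28000e+07 − 73205.0) = 1.06057e+06.
Running total after k=1: 7.34712e+08.
k=2: B_{4}/(4)! × [f^{(3)}(40) − f^{(3)}(11)] = −1/720 × (96000.0 − 7260.00) = -123.250.
Running total after k=2: 7.34712e+08.
k=3: B_{6}/(6)! × [f^{(5)}(40) − f^{(5)}(11)] = 1/30240 × (120.000 − 120.000) = 0.00000.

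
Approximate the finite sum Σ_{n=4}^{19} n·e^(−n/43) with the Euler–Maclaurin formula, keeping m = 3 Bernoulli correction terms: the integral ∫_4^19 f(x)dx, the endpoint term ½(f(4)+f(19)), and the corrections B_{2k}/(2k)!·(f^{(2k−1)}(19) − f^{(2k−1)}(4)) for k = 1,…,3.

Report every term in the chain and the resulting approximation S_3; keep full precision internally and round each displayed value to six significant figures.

S_3 ≈ 135.560

Integral: ∫_4^19 x·e^(−x/43) dx = 127.670.
½[f(4) + f(19)] = ½[3.64469 + 12.2139] = 7.92932.
So far: 135.599.
Order-1 term: 1/12 · (0.358794 − 0.826412) = -0.0389682.
Partial sum through k=1: 135.560.
Order-2 term: −1/720 · (0.000889385 − 0.00143253) = 7.54375e-07.
Partial sum through k=2: 135.560.
Order-3 term: 1/30240 · (8.57070e-07 − 1.30780e-06) = -1.49050e-11.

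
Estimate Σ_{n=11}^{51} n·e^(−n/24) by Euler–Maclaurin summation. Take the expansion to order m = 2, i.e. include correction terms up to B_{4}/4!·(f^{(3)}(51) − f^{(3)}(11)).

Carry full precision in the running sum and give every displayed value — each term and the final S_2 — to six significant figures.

∫_11^51 x·e^(−x/24) dx evaluates to 316.183.
½[f(11) + f(51)] = ½[6.95570 + 6.09108] = 6.52339.
Integral + boundary = 322.707.
Correction k=1: B_{2}/2! · (f^{(1)}(51) − f^{(1)}(11)) = 1/12 · (-0.134362 − 0.342516) = -0.0397398.
Partial sum through k=1: 322.667.
Correction k=2: B_{4}/4! · (f^{(3)}(51) − f^{(3)}(11)) = −1/720 · (0.000181430 − 0.00279026) = 3.62337e-06.

S_2 ≈ 322.667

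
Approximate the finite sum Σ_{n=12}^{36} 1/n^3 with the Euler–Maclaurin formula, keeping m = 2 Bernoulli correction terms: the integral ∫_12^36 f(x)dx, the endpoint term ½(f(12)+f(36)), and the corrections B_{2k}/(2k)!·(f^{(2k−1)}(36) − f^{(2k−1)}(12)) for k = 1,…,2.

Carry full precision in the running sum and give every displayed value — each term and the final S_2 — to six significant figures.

S_2 ≈ 0.00339837

Integral: ∫_12^36 1/x^3 dx = 0.00308642.
½[f(12) + f(36)] = ½[0.000578704 + 2.14335e-05] = 0.000300069.
So far: 0.00338649.
k=1: B_{2}/(2)! × [f^{(1)}(36) − f^{(1)}(12)] = 1/12 × (-1.78612e-06 − (-0.000144676)) = 1.19075e-05.
Running total after k=1: 0.00339840.
k=2: B_{4}/(4)! × [f^{(3)}(36) − f^{(3)}(12)] = −1/720 × (-2.75636e-08 − (-2.00939e-05)) = -2.78699e-08.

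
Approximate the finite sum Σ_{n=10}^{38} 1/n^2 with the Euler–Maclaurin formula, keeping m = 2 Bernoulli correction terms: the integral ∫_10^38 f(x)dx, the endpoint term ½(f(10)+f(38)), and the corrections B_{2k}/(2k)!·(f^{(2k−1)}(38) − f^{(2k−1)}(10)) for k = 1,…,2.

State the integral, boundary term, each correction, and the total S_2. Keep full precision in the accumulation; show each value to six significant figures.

∫_10^38 1/x^2 dx evaluates to 0.0736842.
Endpoint term: (f(10) + f(38))/2 = (0.0100000 + 0.000692521)/2 = 0.00534626.
Running total after boundary: 0.0790305.
Correction k=1: B_{2}/2! · (f^{(1)}(38) − f^{(1)}(10)) = 1/12 · (-3.64485e-05 − (-0.00200000)) = 0.000163629.
Running total after k=1: 0.0791941.
Correction k=2: B_{4}/4! · (f^{(3)}(38) − f^{(3)}(10)) = −1/720 · (-3.02896e-07 − (-0.000240000)) = -3.32913e-07.

S_2 ≈ 0.0791938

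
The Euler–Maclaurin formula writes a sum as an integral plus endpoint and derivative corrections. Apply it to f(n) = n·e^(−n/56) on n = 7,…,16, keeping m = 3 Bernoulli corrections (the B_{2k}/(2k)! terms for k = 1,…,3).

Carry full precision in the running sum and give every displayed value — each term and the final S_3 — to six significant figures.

S_3 ≈ 92.5736

∫_7^16 x·e^(−x/56) dx evaluates to 83.4926.
½[f(7) + f(16)] = ½[6.17748 + 12.0236] = 9.10056.
Integral + boundary = 92.5932.
Order-1 term: 1/12 · (0.536769 − 0.772185) = -0.0196179.
After k=1: 92.5736.
Order-2 term: −1/720 · (0.000650422 − 0.000809049) = 2.20315e-07.
After k=2: 92.5736.
Order-3 term: 1/30240 · (3.60230e-07 − 4.37457e-07) = -2.55382e-12.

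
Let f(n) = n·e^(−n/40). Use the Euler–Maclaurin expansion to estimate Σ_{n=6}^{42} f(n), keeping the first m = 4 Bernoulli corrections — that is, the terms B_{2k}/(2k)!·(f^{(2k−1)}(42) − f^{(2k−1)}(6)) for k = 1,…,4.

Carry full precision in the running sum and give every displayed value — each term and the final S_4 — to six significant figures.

S_4 ≈ 445.775

Integral: ∫_6^42 x·e^(−x/40) dx = 435.907.
½[f(6) + f(42)] = ½[5.16425 + 14.6974] = 9.93082.
So far: 445.838.
k=1: B_{2}/(2)! × [f^{(1)}(42) − f^{(1)}(6)] = 1/12 × (-0.0174969 − 0.731602) = -0.0624249.
Partial sum through k=1: 445.775.
k=2: B_{4}/(4)! × [f^{(3)}(42) − f^{(3)}(6)] = −1/720 × (0.000426487 − 0.00153314) = 1.53701e-06.
Partial sum through k=2: 445.775.
k=3: B_{6}/(6)! × [f^{(5)}(42) − f^{(5)}(6)] = 1/30240 × (5.39943e-07 − 1.63064e-06) = -3.60680e-11.
Partial sum through k=3: 445.775.
k=4: B_{8}/(8)! × [f^{(7)}(42) − f^{(7)}(6)] = −1/1209600 × (5.08332e-10 − 1.43942e-09) = 7.69745e-16.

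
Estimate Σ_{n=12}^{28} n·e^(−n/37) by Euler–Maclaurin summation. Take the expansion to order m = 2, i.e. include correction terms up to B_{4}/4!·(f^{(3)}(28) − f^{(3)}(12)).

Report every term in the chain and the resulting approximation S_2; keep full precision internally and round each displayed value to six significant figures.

S_2 ≈ 193.312

Integral: ∫_12^28 x·e^(−x/37) dx = 182.436.
Boundary: ½(f(12) + f(28)) = ½(8.67619 + 13.1372) = 10.9067.
So far: 193.343.
Order-1 term: 1/12 · (0.114126 − 0.488524) = -0.0311998.
Running total after k=1: 193.312.
Order-2 term: −1/720 · (0.000768808 − 0.00141312) = 8.94873e-07.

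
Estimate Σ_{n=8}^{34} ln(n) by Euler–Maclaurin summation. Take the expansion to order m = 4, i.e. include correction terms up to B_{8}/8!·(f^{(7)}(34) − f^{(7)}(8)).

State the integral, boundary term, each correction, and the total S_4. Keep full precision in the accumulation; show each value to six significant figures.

S_4 ≈ 80.0557

The integral term ∫_8^34 ln(x) dx = 77.2607.
Boundary: ½(f(8) + f(34)) = ½(2.07944 + 3.52636) = 2.80290.
So far: 80.0636.
k=1: B_{2}/(2)! × [f^{(1)}(34) − f^{(1)}(8)] = 1/12 × (0.0294118 − 0.125000) = -0.00796569.
After k=1: 80.0557.
k=2: B_{4}/(4)! × [f^{(3)}(34) − f^{(3)}(8)] = −1/720 × (5.08854e-05 − 0.00390625) = 5.35467e-06.
After k=2: 80.0557.
k=3: B_{6}/(6)! × [f^{(5)}(34) − f^{(5)}(8)] = 1/30240 × (5.28222e-07 − 0.000732422) = -2.42028e-08.
After k=3: 80.0557.
k=4: B_{8}/(8)! × [f^{(7)}(34) − f^{(7)}(8)] = −1/1209600 × (1.37082e-08 − 0.000343323) = 2.83820e-10.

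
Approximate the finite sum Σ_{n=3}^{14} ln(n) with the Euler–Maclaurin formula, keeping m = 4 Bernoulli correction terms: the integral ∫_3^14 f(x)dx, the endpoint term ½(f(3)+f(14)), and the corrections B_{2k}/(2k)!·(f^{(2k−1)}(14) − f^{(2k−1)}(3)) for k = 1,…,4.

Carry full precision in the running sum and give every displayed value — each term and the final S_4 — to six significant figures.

The integral term ∫_3^14 ln(x) dx = 22.6510.
½[f(3) + f(14)] = ½[1.09861 + 2.63906] = 1.86883.
Running total after boundary: 24.5198.
Order-1 term: 1/12 · (0.0714286 − 0.333333) = -0.0218254.
Partial sum through k=1: 24.4980.
Order-2 term: −1/720 · (0.000728863 − 0.0740741) = 0.000101868.
Partial sum through k=2: 24.4981.
Order-3 term: 1/30240 · (4.46243e-05 − 0.0987654) = -3.26458e-06.
Partial sum through k=3: 24.4981.
Order-4 term: −1/1209600 · (6.83024e-06 − 0.329218) = 2.72165e-07.

S_4 ≈ 24.4981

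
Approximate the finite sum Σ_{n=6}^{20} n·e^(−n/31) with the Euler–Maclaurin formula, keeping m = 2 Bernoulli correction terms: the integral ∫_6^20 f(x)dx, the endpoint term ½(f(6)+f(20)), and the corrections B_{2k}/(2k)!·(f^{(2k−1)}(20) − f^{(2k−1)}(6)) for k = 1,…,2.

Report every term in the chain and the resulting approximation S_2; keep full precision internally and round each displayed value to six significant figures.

The integral term ∫_6^20 x·e^(−x/31) dx = 115.805.
Boundary: ½(f(6) + f(20)) = ½(4.94418 + 10.4916) = 7.71787.
Integral + boundary = 123.523.
k=1: B_{2}/(2)! × [f^{(1)}(20) − f^{(1)}(6)] = 1/12 × (0.186141 − 0.664540) = -0.0398666.
Partial sum through k=1: 123.483.
k=2: B_{4}/(4)! × [f^{(3)}(20) − f^{(3)}(6)] = −1/720 × (0.00128543 − 0.00240645) = 1.55698e-06.

S_2 ≈ 123.483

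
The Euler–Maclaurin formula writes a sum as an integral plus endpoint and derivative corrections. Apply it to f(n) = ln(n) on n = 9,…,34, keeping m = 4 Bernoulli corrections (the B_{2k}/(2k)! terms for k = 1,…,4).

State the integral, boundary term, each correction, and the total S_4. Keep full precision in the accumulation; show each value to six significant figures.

S_4 ≈ 77.9762

∫_9^34 ln(x) dx evaluates to 75.1212.
½[f(9) + f(34)] = ½[2.19722 + 3.52636] = 2.86179.
Integral + boundary = 77.9830.
Correction k=1: B_{2}/2! · (f^{(1)}(34) − f^{(1)}(9)) = 1/12 · (0.0294118 − 0.111111) = -0.00680828.
Running total after k=1: 77.9762.
Correction k=2: B_{4}/4! · (f^{(3)}(34) − f^{(3)}(9)) = −1/720 · (5.08854e-05 − 0.00274348) = 3.73972e-06.
Running total after k=2: 77.9762.
Correction k=3: B_{6}/6! · (f^{(5)}(34) − f^{(5)}(9)) = 1/30240 · (5.28222e-07 − 0.000406442) = -1.34231e-08.
Running total after k=3: 77.9762.
Correction k=4: B_{8}/8! · (f^{(7)}(34) − f^{(7)}(9)) = −1/1209600 · (1.37082e-08 − 0.000150534) = 1.24438e-10.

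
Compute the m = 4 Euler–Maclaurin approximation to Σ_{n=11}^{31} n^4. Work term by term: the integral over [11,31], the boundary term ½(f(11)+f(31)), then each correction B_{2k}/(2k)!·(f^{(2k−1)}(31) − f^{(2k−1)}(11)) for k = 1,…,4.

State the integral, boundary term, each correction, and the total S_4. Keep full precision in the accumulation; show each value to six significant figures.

∫_11^31 x^4 dx evaluates to 5.69362e+06.
½[f(11) + f(31)] = ½[14641.0 + 923521] = 469081.
Integral + boundary = 6.16270e+06.
k=1: B_{2}/(2)! × [f^{(1)}(31) − f^{(1)}(11)] = 1/12 × (119164 − 5324.00) = 9486.67.
Partial sum through k=1: 6.17219e+06.
k=2: B_{4}/(4)! × [f^{(3)}(31) − f^{(3)}(11)] = −1/720 × (744.000 − 264.000) = -0.666667.
Partial sum through k=2: 6.17219e+06.
k=3: B_{6}/(6)! × [f^{(5)}(31) − f^{(5)}(11)] = 1/30240 × (0.00000 − 0.00000) = 0.00000.
Partial sum through k=3: 6.17219e+06.
k=4: B_{8}/(8)! × [f^{(7)}(31) − f^{(7)}(11)] = −1/1209600 × (0.00000 − 0.00000) = 0.00000.

S_4 ≈ 6.17219e+06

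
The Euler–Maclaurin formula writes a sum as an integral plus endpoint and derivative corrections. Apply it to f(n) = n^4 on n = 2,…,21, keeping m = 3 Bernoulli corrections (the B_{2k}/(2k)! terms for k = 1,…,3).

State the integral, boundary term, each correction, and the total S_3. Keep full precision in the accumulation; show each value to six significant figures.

S_3 ≈ 917146

∫_2^21 x^4 dx evaluates to 816814.
½[f(2) + f(21)] = ½[16.0000 + 194481] = 97248.5.
So far: 914062.
Correction k=1: B_{2}/2! · (f^{(1)}(21) − f^{(1)}(2)) = 1/12 · (37044.0 − 32.0000) = 3084.33.
Running total after k=1: 917147.
Correction k=2: B_{4}/4! · (f^{(3)}(21) − f^{(3)}(2)) = −1/720 · (504.000 − 48.0000) = -0.633333.
Running total after k=2: 917146.
Correction k=3: B_{6}/6! · (f^{(5)}(21) − f^{(5)}(2)) = 1/30240 · (0.00000 − 0.00000) = 0.00000.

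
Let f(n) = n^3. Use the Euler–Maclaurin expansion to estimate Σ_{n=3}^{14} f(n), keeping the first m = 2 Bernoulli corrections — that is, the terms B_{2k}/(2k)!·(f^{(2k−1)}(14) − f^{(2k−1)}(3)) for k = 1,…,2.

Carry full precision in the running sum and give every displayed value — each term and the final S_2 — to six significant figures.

∫_3^14 x^3 dx evaluates to 9583.75.
½[f(3) + f(14)] = ½[27.0000 + 2744.00] = 1385.50.
Integral + boundary = 10969.2.
Order-1 term: 1/12 · (588.000 − 27.0000) = 46.7500.
After k=1: 11016.0.
Order-2 term: −1/720 · (6.00000 − 6.00000) = 0.00000.

S_2 ≈ 11016.0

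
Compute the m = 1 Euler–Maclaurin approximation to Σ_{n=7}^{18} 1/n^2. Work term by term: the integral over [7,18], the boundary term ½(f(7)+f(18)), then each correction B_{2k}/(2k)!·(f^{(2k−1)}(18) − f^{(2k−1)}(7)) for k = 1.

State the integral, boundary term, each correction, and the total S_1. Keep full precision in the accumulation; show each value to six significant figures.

S_1 ≈ 0.0995062

Integral: ∫_7^18 1/x^2 dx = 0.0873016.
½[f(7) + f(18)] = ½[0.0204082 + 0.00308642] = 0.0117473.
Integral + boundary = 0.0990489.
k=1: B_{2}/(2)! × [f^{(1)}(18) − f^{(1)}(7)] = 1/12 × (-0.000342936 − (-0.00583090)) = 0.000457331.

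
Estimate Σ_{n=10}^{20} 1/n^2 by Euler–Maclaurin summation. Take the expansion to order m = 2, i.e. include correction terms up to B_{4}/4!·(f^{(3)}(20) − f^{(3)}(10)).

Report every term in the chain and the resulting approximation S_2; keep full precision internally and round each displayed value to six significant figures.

Integral: ∫_10^20 1/x^2 dx = 0.0500000.
½[f(10) + f(20)] = ½[0.0100000 + 0.00250000] = 0.00625000.
Integral + boundary = 0.0562500.
Order-1 term: 1/12 · (-0.000250000 − (-0.00200000)) = 0.000145833.
After k=1: 0.0563958.
Order-2 term: −1/720 · (-7.50000e-06 − (-0.000240000)) = -3.22917e-07.

S_2 ≈ 0.0563955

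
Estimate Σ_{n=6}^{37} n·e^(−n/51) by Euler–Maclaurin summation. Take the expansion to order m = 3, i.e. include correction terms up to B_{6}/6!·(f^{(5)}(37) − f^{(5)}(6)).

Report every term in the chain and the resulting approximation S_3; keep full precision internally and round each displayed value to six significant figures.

∫_6^37 x·e^(−x/51) dx evaluates to 411.768.
Endpoint term: (f(6) + f(37))/2 = (5.33406 + 17.9112)/2 = 11.6226.
Integral + boundary = 423.391.
Correction k=1: B_{2}/2! · (f^{(1)}(37) − f^{(1)}(6)) = 1/12 · (0.132887 − 0.784420) = -0.0542945.
Partial sum through k=1: 423.336.
Correction k=2: B_{4}/4! · (f^{(3)}(37) − f^{(3)}(6)) = −1/720 · (0.000423322 − 0.000985175) = 7.80351e-07.
Partial sum through k=2: 423.336.
Correction k=3: B_{6}/6! · (f^{(5)}(37) − f^{(5)}(6)) = 1/30240 · (3.05865e-07 − 6.41586e-07) = -1.11019e-11.

S_3 ≈ 423.336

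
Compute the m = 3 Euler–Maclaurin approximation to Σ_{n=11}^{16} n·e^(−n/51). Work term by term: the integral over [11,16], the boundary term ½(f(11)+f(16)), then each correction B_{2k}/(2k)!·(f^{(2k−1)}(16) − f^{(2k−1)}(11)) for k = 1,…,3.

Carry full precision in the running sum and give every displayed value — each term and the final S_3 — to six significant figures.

S_3 ≈ 61.9334

The integral term ∫_11^16 x·e^(−x/51) dx = 51.6656.
Boundary: ½(f(11) + f(16)) = ½(8.86587 + 11.6915) = 10.2787.
Integral + boundary = 61.9443.
Order-1 term: 1/12 · (0.501474 − 0.632148) = -0.0108894.
Partial sum through k=1: 61.9334.
Order-2 term: −1/720 · (0.000754676 − 0.000862793) = 1.50161e-07.
Partial sum through k=2: 61.9334.
Order-3 term: 1/30240 · (5.06172e-07 − 5.69990e-07) = -2.11041e-12.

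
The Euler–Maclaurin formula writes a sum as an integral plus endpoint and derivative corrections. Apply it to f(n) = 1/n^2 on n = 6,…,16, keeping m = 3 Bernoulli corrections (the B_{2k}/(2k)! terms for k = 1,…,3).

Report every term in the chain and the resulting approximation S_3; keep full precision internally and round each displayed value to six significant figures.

Integral: ∫_6^16 1/x^2 dx = 0.104167.
Boundary: ½(f(6) + f(16)) = ½(0.0277778 + 0.00390625) = 0.0158420.
Running total after boundary: 0.120009.
Order-1 term: 1/12 · (-0.000488281 − (-0.00925926)) = 0.000730915.
Partial sum through k=1: 0.120740.
Order-2 term: −1/720 · (-2.28882e-05 − (-0.00308642)) = -4.25490e-06.
Partial sum through k=2: 0.120735.
Order-3 term: 1/30240 · (-2.68221e-06 − (-0.00257202)) = 8.49648e-08.

S_3 ≈ 0.120735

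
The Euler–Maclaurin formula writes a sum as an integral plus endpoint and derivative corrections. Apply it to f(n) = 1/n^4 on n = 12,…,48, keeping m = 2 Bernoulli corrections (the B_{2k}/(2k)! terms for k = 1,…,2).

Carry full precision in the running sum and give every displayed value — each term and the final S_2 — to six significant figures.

∫_12^48 1/x^4 dx evaluates to 0.000189887.
Endpoint term: (f(12) + f(48))/2 = (4.82253e-05 + 1.88380e-07)/2 = 2.42068e-05.
So far: 0.000214094.
k=1: B_{2}/(2)! × [f^{(1)}(48) − f^{(1)}(12)] = 1/12 × (-1.56983e-08 − (-1.60751e-05)) = 1.33828e-06.
After k=1: 0.000215432.
k=2: B_{4}/(4)! × [f^{(3)}(48) − f^{(3)}(12)] = −1/720 × (-2.04406e-10 − (-3.34898e-06)) = -4.65108e-09.

S_2 ≈ 0.000215428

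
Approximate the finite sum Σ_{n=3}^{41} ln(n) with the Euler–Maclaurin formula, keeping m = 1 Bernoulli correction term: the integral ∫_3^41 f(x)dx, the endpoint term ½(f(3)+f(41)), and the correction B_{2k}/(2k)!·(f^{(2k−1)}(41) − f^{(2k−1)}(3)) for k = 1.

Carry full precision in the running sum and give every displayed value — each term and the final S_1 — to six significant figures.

S_1 ≈ 113.341

∫_3^41 ln(x) dx evaluates to 110.961.
½[f(3) + f(41)] = ½[1.09861 + 3.71357] = 2.40609.
So far: 113.367.
Correction k=1: B_{2}/2! · (f^{(1)}(41) − f^{(1)}(3)) = 1/12 · (0.0243902 − 0.333333) = -0.0257453.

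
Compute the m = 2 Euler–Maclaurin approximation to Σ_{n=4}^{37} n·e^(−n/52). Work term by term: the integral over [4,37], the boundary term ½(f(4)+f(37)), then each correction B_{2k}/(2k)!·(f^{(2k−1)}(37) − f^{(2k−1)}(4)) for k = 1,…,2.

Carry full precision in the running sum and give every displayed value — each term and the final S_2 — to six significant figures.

Integral: ∫_4^37 x·e^(−x/52) dx = 424.567.
Boundary: ½(f(4) + f(37)) = ½(3.70384 + 18.1629) = 10.9334.
Running total after boundary: 435.500.
Correction k=1: B_{2}/2! · (f^{(1)}(37) − f^{(1)}(4)) = 1/12 · (0.141602 − 0.854733) = -0.0594276.
Partial sum through k=1: 435.441.
Correction k=2: B_{4}/4! · (f^{(3)}(37) − f^{(3)}(4)) = −1/720 · (0.000415451 − 0.00100098) = 8.13238e-07.

S_2 ≈ 435.441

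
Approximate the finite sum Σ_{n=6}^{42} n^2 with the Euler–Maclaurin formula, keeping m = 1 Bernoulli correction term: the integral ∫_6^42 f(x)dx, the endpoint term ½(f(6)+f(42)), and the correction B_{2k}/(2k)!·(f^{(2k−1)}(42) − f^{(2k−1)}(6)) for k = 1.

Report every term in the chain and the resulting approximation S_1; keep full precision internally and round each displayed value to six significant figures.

Integral: ∫_6^42 x^2 dx = 24624.0.
Boundary: ½(f(6) + f(42)) = ½(36.0000 + 1764.00) = 900.000.
So far: 25524.0.
k=1: B_{2}/(2)! × [f^{(1)}(42) − f^{(1)}(6)] = 1/12 × (84.0000 − 12.0000) = 6.00000.

S_1 ≈ 25530.0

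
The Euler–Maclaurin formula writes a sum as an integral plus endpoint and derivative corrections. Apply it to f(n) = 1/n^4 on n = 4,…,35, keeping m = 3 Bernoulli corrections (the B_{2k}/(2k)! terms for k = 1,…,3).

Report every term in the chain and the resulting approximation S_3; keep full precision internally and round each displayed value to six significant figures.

∫_4^35 1/x^4 dx evaluates to 0.00520056.
Endpoint term: (f(4) + f(35))/2 = (0.00390625 + 6.66389e-07)/2 = 0.00195346.
Running total after boundary: 0.00715402.
k=1: B_{2}/(2)! × [f^{(1)}(35) − f^{(1)}(4)] = 1/12 × (-7.61587e-08 − (-0.00390625)) = 0.000325514.
After k=1: 0.00747953.
k=2: B_{4}/(4)! × [f^{(3)}(35) − f^{(3)}(4)] = −1/720 × (-1.86511e-09 − (-0.00732422)) = -1.01725e-05.
After k=2: 0.00746936.
k=3: B_{6}/(6)! × [f^{(5)}(35) − f^{(5)}(4)] = 1/30240 × (-8.52623e-11 − (-0.0256348)) = 8.47711e-07.

S_3 ≈ 0.00747021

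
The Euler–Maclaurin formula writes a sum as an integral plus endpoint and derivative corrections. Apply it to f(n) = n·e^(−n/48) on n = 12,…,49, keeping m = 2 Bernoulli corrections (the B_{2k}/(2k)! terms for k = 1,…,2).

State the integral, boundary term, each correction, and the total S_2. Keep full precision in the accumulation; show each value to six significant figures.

S_2 ≈ 578.865

The integral term ∫_12^49 x·e^(−x/48) dx = 565.415.
Boundary: ½(f(12) + f(49)) = ½(9.34561 + 17.6544) = 13.5000.
Running total after boundary: 578.915.
Order-1 term: 1/12 · (-0.00750614 − 0.584101) = -0.0493006.
Partial sum through k=1: 578.865.
Order-2 term: −1/720 · (0.000309498 − 0.000929558) = 8.61195e-07.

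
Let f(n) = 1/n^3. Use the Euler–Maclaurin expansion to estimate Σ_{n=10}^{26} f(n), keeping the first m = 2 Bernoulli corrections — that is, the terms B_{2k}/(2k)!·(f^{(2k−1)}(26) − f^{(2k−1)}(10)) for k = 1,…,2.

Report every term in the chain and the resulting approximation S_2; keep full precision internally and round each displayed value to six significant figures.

The integral term ∫_10^26 1/x^3 dx = 0.00426036.
½[f(10) + f(26)] = ½[0.00100000 + 5.68958e-05] = 0.000528448.
Running total after boundary: 0.00478880.
k=1: B_{2}/(2)! × [f^{(1)}(26) − f^{(1)}(10)] = 1/12 × (-6.56490e-06 − (-0.000300000)) = 2.44529e-05.
Running total after k=1: 0.00481326.
k=2: B_{4}/(4)! × [f^{(3)}(26) − f^{(3)}(10)] = −1/720 × (-1.94228e-07 − (-6.00000e-05)) = -8.30636e-08.

S_2 ≈ 0.00481317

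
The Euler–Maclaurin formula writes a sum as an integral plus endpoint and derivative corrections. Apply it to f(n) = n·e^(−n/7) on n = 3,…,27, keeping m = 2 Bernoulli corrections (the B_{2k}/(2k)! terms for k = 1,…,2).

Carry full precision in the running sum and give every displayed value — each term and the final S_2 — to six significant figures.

S_2 ≈ 41.7986

Integral: ∫_3^27 x·e^(−x/7) dx = 40.5722.
Boundary: ½(f(3) + f(27)) = ½(1.95432 + 0.570464) = 1.26239.
So far: 41.8346.
Order-1 term: 1/12 · (-0.0603665 − 0.372251) = -0.0360515.
Running total after k=1: 41.7985.
Order-2 term: −1/720 · (-0.000369591 − 0.0341863) = 4.79943e-05.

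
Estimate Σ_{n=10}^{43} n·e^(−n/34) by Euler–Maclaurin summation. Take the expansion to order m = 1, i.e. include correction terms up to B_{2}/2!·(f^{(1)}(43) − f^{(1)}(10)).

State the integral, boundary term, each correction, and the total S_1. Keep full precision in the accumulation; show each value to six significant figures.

The integral term ∫_10^43 x·e^(−x/34) dx = 375.683.
Boundary: ½(f(10) + f(43)) = ½(7.45189 + 12.1399) = 9.79587.
Integral + boundary = 385.479.
Order-1 term: 1/12 · (-0.0747324 − 0.526016) = -0.0500623.

S_1 ≈ 385.428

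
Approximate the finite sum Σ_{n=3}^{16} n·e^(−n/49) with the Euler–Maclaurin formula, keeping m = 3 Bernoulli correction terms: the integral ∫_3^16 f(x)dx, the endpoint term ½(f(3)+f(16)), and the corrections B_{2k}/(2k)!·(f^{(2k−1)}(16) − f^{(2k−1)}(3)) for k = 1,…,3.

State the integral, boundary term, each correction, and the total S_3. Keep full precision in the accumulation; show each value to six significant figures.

S_3 ≈ 106.099

The integral term ∫_3^16 x·e^(−x/49) dx = 98.9495.
Endpoint term: (f(3) + f(16))/2 = (2.82184 + 11.5428)/2 = 7.18230.
Integral + boundary = 106.132.
Order-1 term: 1/12 · (0.485856 − 0.883024) = -0.0330973.
After k=1: 106.099.
Order-2 term: −1/720 · (0.000803290 − 0.00115129) = 4.83333e-07.
After k=2: 106.099.
Order-3 term: 1/30240 · (5.84850e-07 − 8.05834e-07) = -7.30766e-12.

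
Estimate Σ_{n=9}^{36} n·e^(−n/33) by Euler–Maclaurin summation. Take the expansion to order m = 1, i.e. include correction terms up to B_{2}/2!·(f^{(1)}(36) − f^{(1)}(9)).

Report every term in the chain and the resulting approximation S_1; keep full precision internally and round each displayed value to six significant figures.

∫_9^36 x·e^(−x/33) dx evaluates to 290.293.
Endpoint term: (f(9) + f(36))/2 = (6.85170 + 12.0928)/2 = 9.47225.
Running total after boundary: 299.765.
Correction k=1: B_{2}/2! · (f^{(1)}(36) − f^{(1)}(9)) = 1/12 · (-0.0305374 − 0.553673) = -0.0486842.

S_1 ≈ 299.717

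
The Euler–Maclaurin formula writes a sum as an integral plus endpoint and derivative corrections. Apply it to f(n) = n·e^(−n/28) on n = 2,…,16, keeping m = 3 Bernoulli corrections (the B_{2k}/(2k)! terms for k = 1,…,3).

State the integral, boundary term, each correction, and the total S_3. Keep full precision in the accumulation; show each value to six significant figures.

S_3 ≈ 91.7569

The integral term ∫_2^16 x·e^(−x/28) dx = 86.3600.
½[f(2) + f(16)] = ½[1.86213 + 9.03549] = 5.44881.
Integral + boundary = 91.8088.
k=1: B_{2}/(2)! × [f^{(1)}(16) − f^{(1)}(2)] = 1/12 × (0.242022 − 0.864558) = -0.0518780.
After k=1: 91.7569.
k=2: B_{4}/(4)! × [f^{(3)}(16) − f^{(3)}(2)] = −1/720 × (0.00174931 − 0.00347791) = 2.40084e-06.
After k=2: 91.7569.
k=3: B_{6}/(6)! × [f^{(5)}(16) − f^{(5)}(2)] = 1/30240 × (4.06877e-06 − 7.46565e-06) = -1.12331e-10.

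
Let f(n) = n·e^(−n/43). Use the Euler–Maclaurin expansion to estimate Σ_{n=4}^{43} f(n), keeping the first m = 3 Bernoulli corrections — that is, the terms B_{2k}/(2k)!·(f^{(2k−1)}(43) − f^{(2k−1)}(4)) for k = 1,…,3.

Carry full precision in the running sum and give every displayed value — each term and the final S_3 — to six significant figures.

S_3 ≈ 490.724

Integral: ∫_4^43 x·e^(−x/43) dx = 481.061.
Boundary: ½(f(4) + f(43)) = ½(3.64469 + 15.8188) = 9.73175.
So far: 490.793.
Correction k=1: B_{2}/2! · (f^{(1)}(43) − f^{(1)}(4)) = 1/12 · (0.00000 − 0.826412) = -0.0688677.
Partial sum through k=1: 490.724.
Correction k=2: B_{4}/4! · (f^{(3)}(43) − f^{(3)}(4)) = −1/720 · (0.000397923 − 0.00143253) = 1.43696e-06.
Partial sum through k=2: 490.724.
Correction k=3: B_{6}/6! · (f^{(5)}(43) − f^{(5)}(4)) = 1/30240 · (4.30419e-07 − 1.30780e-06) = -2.90138e-11.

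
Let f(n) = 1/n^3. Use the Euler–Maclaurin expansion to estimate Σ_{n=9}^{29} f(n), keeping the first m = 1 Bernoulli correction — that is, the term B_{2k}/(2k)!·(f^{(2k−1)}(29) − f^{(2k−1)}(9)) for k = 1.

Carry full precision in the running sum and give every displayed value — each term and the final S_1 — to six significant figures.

∫_9^29 1/x^3 dx evaluates to 0.00557831.
Boundary: ½(f(9) + f(29)) = ½(0.00137174 + 4.10021e-05) = 0.000706372.
Integral + boundary = 0.00628468.
Order-1 term: 1/12 · (-4.24160e-06 − (-0.000457247)) = 3.77505e-05.

S_1 ≈ 0.00632243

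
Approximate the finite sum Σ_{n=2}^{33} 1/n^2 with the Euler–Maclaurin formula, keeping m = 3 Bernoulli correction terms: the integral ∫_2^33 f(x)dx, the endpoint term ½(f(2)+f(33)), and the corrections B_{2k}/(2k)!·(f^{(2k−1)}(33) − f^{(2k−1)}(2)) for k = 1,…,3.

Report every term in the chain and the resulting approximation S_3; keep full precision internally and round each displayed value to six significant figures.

∫_2^33 1/x^2 dx evaluates to 0.469697.
½[f(2) + f(33)] = ½[0.250000 + 0.000918274] = 0.125459.
Running total after boundary: 0.595156.
Correction k=1: B_{2}/2! · (f^{(1)}(33) − f^{(1)}(2)) = 1/12 · (-5.56529e-05 − (-0.250000)) = 0.0208287.
After k=1: 0.615985.
Correction k=2: B_{4}/4! · (f^{(3)}(33) − f^{(3)}(2)) = −1/720 · (-6.13256e-07 − (-0.750000)) = -0.00104167.
After k=2: 0.614943.
Correction k=3: B_{6}/6! · (f^{(5)}(33) − f^{(5)}(2)) = 1/30240 · (-1.68941e-08 − (-5.62500)) = 0.000186012.

S_3 ≈ 0.615129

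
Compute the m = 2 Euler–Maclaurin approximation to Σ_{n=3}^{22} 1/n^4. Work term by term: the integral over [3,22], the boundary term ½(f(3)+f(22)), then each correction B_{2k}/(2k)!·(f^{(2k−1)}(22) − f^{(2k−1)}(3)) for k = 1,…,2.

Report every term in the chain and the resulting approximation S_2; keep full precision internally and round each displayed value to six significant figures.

S_2 ≈ 0.0197848

Integral: ∫_3^22 1/x^4 dx = 0.0123144.
Boundary: ½(f(3) + f(22)) = ½(0.0123457 + 4.26883e-06) = 0.00617497.
So far: 0.0184893.
Correction k=1: B_{2}/2! · (f^{(1)}(22) − f^{(1)}(3)) = 1/12 · (-7.76152e-07 − (-0.0164609)) = 0.00137168.
After k=1: 0.0198610.
Correction k=2: B_{4}/4! · (f^{(3)}(22) − f^{(3)}(3)) = −1/720 · (-4.81086e-08 − (-0.0548697)) = -7.62078e-05.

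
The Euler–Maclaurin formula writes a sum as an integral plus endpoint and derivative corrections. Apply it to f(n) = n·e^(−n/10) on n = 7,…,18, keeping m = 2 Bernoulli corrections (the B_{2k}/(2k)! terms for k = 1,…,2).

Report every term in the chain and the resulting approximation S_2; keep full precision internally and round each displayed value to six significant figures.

Integral: ∫_7^18 x·e^(−x/10) dx = 38.1358.
½[f(7) + f(18)] = ½[3.47610 + 2.97538] = 3.22574.
So far: 41.3616.
Correction k=1: B_{2}/2! · (f^{(1)}(18) − f^{(1)}(7)) = 1/12 · (-0.132239 − 0.148976) = -0.0234346.
Partial sum through k=1: 41.3381.
Correction k=2: B_{4}/4! · (f^{(3)}(18) − f^{(3)}(7)) = −1/720 · (0.00198359 − 0.0114215) = 1.31082e-05.

S_2 ≈ 41.3381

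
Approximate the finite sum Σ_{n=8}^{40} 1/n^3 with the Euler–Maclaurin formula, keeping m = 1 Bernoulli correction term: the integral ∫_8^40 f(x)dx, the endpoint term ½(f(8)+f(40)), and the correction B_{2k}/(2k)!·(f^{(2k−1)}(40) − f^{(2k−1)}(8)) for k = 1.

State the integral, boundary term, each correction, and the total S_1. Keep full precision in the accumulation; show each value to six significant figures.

Integral: ∫_8^40 1/x^3 dx = 0.00750000.
Endpoint term: (f(8) + f(40))/2 = (0.00195312 + 1.56250e-05)/2 = 0.000984375.
Running total after boundary: 0.00848437.
Correction k=1: B_{2}/2! · (f^{(1)}(40) − f^{(1)}(8)) = 1/12 · (-1.17187e-06 − (-0.000732422)) = 6.09375e-05.

S_1 ≈ 0.00854531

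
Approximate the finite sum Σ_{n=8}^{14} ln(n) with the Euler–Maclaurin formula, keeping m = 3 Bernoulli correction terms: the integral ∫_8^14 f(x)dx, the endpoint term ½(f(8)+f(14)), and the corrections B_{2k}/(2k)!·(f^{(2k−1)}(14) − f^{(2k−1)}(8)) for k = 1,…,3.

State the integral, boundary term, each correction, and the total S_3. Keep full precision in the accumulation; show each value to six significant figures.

∫_8^14 ln(x) dx evaluates to 14.3113.
Endpoint term: (f(8) + f(14))/2 = (2.07944 + 2.63906)/2 = 2.35925.
So far: 16.6705.
Order-1 term: 1/12 · (0.0714286 − 0.125000) = -0.00446429.
After k=1: 16.6661.
Order-2 term: −1/720 · (0.000728863 − 0.00390625) = 4.41304e-06.
After k=2: 16.6661.
Order-3 term: 1/30240 · (4.46243e-05 − 0.000732422) = -2.27446e-08.

S_3 ≈ 16.6661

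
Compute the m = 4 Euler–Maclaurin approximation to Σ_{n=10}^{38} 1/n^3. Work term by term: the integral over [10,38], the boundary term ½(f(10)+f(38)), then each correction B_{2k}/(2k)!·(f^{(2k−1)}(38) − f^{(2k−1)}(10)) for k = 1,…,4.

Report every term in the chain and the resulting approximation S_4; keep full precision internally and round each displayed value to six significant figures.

S_4 ≈ 0.00518765

Integral: ∫_10^38 1/x^3 dx = 0.00465374.
Endpoint term: (f(10) + f(38))/2 = (0.00100000 + 1.82242e-05)/2 = 0.000509112.
Running total after boundary: 0.00516285.
Order-1 term: 1/12 · (-1.43876e-06 − (-0.000300000)) = 2.48801e-05.
Partial sum through k=1: 0.00518773.
Order-2 term: −1/720 · (-1.99274e-08 − (-6.00000e-05)) = -8.33057e-08.
Partial sum through k=2: 0.00518765.
Order-3 term: 1/30240 · (-5.79605e-10 − (-2.52000e-05)) = 8.33314e-10.
Partial sum through k=3: 0.00518765.
Order-4 term: −1/1209600 · (-2.88999e-11 − (-1.81440e-05)) = -1.50000e-11.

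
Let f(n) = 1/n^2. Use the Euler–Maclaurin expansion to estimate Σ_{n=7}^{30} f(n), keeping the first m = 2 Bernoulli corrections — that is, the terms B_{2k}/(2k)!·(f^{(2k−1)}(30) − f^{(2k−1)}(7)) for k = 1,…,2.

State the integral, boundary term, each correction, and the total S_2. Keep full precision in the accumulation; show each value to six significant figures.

Integral: ∫_7^30 1/x^2 dx = 0.109524.
½[f(7) + f(30)] = ½[0.0204082 + 0.00111111] = 0.0107596.
Running total after boundary: 0.120283.
k=1: B_{2}/(2)! × [f^{(1)}(30) − f^{(1)}(7)] = 1/12 × (-7.40741e-05 − (-0.00583090)) = 0.000479736.
Running total after k=1: 0.120763.
k=2: B_{4}/(4)! × [f^{(3)}(30) − f^{(3)}(7)] = −1/720 × (-9.87654e-07 − (-0.00142798)) = -1.98193e-06.

S_2 ≈ 0.120761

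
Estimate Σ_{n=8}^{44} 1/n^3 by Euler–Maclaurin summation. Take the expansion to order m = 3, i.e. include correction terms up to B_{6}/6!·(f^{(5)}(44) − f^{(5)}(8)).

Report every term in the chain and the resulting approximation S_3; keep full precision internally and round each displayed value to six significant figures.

S_3 ≈ 0.00859732

∫_8^44 1/x^3 dx evaluates to 0.00755424.
½[f(8) + f(44)] = ½[0.00195312 + 1.17393e-05] = 0.000982432.
So far: 0.00853667.
k=1: B_{2}/(2)! × [f^{(1)}(44) − f^{(1)}(8)] = 1/12 × (-8.00406e-07 − (-0.000732422)) = 6.09685e-05.
Partial sum through k=1: 0.00859764.
k=2: B_{4}/(4)! × [f^{(3)}(44) − f^{(3)}(8)] = −1/720 × (-8.26866e-09 − (-0.000228882)) = -3.17880e-07.
Partial sum through k=2: 0.00859732.
k=3: B_{6}/(6)! × [f^{(5)}(44) − f^{(5)}(8)] = 1/30240 × (-1.79382e-10 − (-0.000150204)) = 4.96705e-09.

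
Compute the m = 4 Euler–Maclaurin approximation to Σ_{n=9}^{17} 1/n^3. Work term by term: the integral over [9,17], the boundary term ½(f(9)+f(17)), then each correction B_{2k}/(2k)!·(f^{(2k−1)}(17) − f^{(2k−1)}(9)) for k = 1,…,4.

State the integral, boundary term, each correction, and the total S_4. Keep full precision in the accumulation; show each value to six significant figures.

S_4 ≈ 0.00526534

Integral: ∫_9^17 1/x^3 dx = 0.00444274.
½[f(9) + f(17)] = ½[0.00137174 + 0.000203542] = 0.000787642.
So far: 0.00523038.
Correction k=1: B_{2}/2! · (f^{(1)}(17) − f^{(1)}(9)) = 1/12 · (-3.59191e-05 − (-0.000457247)) = 3.51107e-05.
Running total after k=1: 0.00526549.
Correction k=2: B_{4}/4! · (f^{(3)}(17) − f^{(3)}(9)) = −1/720 · (-2.48575e-06 − (-0.000112901)) = -1.53354e-07.
Running total after k=2: 0.00526533.
Correction k=3: B_{6}/6! · (f^{(5)}(17) − f^{(5)}(9)) = 1/30240 · (-3.61251e-07 − (-5.85410e-05)) = 1.92393e-09.
Running total after k=3: 0.00526534.
Correction k=4: B_{8}/8! · (f^{(7)}(17) − f^{(7)}(9)) = −1/1209600 · (-9.00003e-08 − (-5.20365e-05)) = -4.29452e-11.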